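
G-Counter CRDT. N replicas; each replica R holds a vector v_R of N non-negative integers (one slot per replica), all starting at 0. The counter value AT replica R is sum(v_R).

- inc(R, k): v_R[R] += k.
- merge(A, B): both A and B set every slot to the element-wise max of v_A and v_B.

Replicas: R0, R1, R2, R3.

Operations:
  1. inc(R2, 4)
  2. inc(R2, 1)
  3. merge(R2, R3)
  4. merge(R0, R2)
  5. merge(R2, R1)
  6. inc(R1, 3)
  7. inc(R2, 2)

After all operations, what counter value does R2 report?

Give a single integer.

Answer: 7

Derivation:
Op 1: inc R2 by 4 -> R2=(0,0,4,0) value=4
Op 2: inc R2 by 1 -> R2=(0,0,5,0) value=5
Op 3: merge R2<->R3 -> R2=(0,0,5,0) R3=(0,0,5,0)
Op 4: merge R0<->R2 -> R0=(0,0,5,0) R2=(0,0,5,0)
Op 5: merge R2<->R1 -> R2=(0,0,5,0) R1=(0,0,5,0)
Op 6: inc R1 by 3 -> R1=(0,3,5,0) value=8
Op 7: inc R2 by 2 -> R2=(0,0,7,0) value=7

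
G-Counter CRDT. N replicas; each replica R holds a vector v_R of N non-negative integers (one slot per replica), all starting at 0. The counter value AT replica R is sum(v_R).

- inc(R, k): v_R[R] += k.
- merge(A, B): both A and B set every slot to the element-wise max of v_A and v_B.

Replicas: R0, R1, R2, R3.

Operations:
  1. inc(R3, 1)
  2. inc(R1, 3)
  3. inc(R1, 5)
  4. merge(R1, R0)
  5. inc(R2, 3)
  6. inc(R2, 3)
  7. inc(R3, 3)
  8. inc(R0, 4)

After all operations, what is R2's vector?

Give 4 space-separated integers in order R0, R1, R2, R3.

Op 1: inc R3 by 1 -> R3=(0,0,0,1) value=1
Op 2: inc R1 by 3 -> R1=(0,3,0,0) value=3
Op 3: inc R1 by 5 -> R1=(0,8,0,0) value=8
Op 4: merge R1<->R0 -> R1=(0,8,0,0) R0=(0,8,0,0)
Op 5: inc R2 by 3 -> R2=(0,0,3,0) value=3
Op 6: inc R2 by 3 -> R2=(0,0,6,0) value=6
Op 7: inc R3 by 3 -> R3=(0,0,0,4) value=4
Op 8: inc R0 by 4 -> R0=(4,8,0,0) value=12

Answer: 0 0 6 0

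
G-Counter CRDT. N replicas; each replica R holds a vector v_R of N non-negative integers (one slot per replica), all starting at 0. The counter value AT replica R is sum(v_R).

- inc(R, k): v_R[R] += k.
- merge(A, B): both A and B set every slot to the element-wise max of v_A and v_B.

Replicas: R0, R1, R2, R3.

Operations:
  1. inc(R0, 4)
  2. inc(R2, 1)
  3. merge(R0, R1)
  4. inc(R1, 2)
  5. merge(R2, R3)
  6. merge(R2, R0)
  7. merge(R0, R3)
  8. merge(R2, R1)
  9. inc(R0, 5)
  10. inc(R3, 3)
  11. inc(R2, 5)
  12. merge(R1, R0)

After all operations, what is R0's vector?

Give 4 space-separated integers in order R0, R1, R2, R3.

Op 1: inc R0 by 4 -> R0=(4,0,0,0) value=4
Op 2: inc R2 by 1 -> R2=(0,0,1,0) value=1
Op 3: merge R0<->R1 -> R0=(4,0,0,0) R1=(4,0,0,0)
Op 4: inc R1 by 2 -> R1=(4,2,0,0) value=6
Op 5: merge R2<->R3 -> R2=(0,0,1,0) R3=(0,0,1,0)
Op 6: merge R2<->R0 -> R2=(4,0,1,0) R0=(4,0,1,0)
Op 7: merge R0<->R3 -> R0=(4,0,1,0) R3=(4,0,1,0)
Op 8: merge R2<->R1 -> R2=(4,2,1,0) R1=(4,2,1,0)
Op 9: inc R0 by 5 -> R0=(9,0,1,0) value=10
Op 10: inc R3 by 3 -> R3=(4,0,1,3) value=8
Op 11: inc R2 by 5 -> R2=(4,2,6,0) value=12
Op 12: merge R1<->R0 -> R1=(9,2,1,0) R0=(9,2,1,0)

Answer: 9 2 1 0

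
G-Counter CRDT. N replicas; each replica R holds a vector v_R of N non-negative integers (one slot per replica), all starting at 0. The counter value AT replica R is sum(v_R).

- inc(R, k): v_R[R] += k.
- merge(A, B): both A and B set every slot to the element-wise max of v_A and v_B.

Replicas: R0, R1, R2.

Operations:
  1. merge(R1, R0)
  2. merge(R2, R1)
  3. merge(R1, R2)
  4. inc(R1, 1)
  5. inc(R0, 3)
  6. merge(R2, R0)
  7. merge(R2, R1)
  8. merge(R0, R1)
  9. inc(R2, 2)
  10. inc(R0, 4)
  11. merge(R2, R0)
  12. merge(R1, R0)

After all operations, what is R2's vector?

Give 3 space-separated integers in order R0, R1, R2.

Answer: 7 1 2

Derivation:
Op 1: merge R1<->R0 -> R1=(0,0,0) R0=(0,0,0)
Op 2: merge R2<->R1 -> R2=(0,0,0) R1=(0,0,0)
Op 3: merge R1<->R2 -> R1=(0,0,0) R2=(0,0,0)
Op 4: inc R1 by 1 -> R1=(0,1,0) value=1
Op 5: inc R0 by 3 -> R0=(3,0,0) value=3
Op 6: merge R2<->R0 -> R2=(3,0,0) R0=(3,0,0)
Op 7: merge R2<->R1 -> R2=(3,1,0) R1=(3,1,0)
Op 8: merge R0<->R1 -> R0=(3,1,0) R1=(3,1,0)
Op 9: inc R2 by 2 -> R2=(3,1,2) value=6
Op 10: inc R0 by 4 -> R0=(7,1,0) value=8
Op 11: merge R2<->R0 -> R2=(7,1,2) R0=(7,1,2)
Op 12: merge R1<->R0 -> R1=(7,1,2) R0=(7,1,2)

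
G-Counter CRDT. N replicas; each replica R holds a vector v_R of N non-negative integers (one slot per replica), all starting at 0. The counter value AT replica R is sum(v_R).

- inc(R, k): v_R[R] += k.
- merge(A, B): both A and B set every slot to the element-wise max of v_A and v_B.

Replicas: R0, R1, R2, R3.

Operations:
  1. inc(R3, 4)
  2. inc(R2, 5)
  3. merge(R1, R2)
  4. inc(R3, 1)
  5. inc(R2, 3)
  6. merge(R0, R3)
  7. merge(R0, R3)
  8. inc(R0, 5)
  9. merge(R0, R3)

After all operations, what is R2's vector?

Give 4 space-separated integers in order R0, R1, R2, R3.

Answer: 0 0 8 0

Derivation:
Op 1: inc R3 by 4 -> R3=(0,0,0,4) value=4
Op 2: inc R2 by 5 -> R2=(0,0,5,0) value=5
Op 3: merge R1<->R2 -> R1=(0,0,5,0) R2=(0,0,5,0)
Op 4: inc R3 by 1 -> R3=(0,0,0,5) value=5
Op 5: inc R2 by 3 -> R2=(0,0,8,0) value=8
Op 6: merge R0<->R3 -> R0=(0,0,0,5) R3=(0,0,0,5)
Op 7: merge R0<->R3 -> R0=(0,0,0,5) R3=(0,0,0,5)
Op 8: inc R0 by 5 -> R0=(5,0,0,5) value=10
Op 9: merge R0<->R3 -> R0=(5,0,0,5) R3=(5,0,0,5)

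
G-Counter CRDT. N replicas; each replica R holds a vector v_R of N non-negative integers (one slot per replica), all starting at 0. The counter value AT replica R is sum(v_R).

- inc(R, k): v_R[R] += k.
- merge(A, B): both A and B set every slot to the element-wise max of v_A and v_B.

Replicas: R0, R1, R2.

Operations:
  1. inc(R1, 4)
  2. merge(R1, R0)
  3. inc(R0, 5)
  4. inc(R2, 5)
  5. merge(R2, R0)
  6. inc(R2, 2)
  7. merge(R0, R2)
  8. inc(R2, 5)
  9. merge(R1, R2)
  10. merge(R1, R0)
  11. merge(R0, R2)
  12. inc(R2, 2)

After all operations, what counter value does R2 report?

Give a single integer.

Answer: 23

Derivation:
Op 1: inc R1 by 4 -> R1=(0,4,0) value=4
Op 2: merge R1<->R0 -> R1=(0,4,0) R0=(0,4,0)
Op 3: inc R0 by 5 -> R0=(5,4,0) value=9
Op 4: inc R2 by 5 -> R2=(0,0,5) value=5
Op 5: merge R2<->R0 -> R2=(5,4,5) R0=(5,4,5)
Op 6: inc R2 by 2 -> R2=(5,4,7) value=16
Op 7: merge R0<->R2 -> R0=(5,4,7) R2=(5,4,7)
Op 8: inc R2 by 5 -> R2=(5,4,12) value=21
Op 9: merge R1<->R2 -> R1=(5,4,12) R2=(5,4,12)
Op 10: merge R1<->R0 -> R1=(5,4,12) R0=(5,4,12)
Op 11: merge R0<->R2 -> R0=(5,4,12) R2=(5,4,12)
Op 12: inc R2 by 2 -> R2=(5,4,14) value=23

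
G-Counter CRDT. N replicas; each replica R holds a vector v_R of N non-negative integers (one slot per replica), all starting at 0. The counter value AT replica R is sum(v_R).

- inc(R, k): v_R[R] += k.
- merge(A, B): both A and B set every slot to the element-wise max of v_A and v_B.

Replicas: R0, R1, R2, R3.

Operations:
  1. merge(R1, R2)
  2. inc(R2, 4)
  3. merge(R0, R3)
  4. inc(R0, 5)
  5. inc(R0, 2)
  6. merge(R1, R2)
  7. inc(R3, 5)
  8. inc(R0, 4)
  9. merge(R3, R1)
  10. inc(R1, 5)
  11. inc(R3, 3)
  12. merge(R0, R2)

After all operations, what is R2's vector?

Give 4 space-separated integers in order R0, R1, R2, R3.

Answer: 11 0 4 0

Derivation:
Op 1: merge R1<->R2 -> R1=(0,0,0,0) R2=(0,0,0,0)
Op 2: inc R2 by 4 -> R2=(0,0,4,0) value=4
Op 3: merge R0<->R3 -> R0=(0,0,0,0) R3=(0,0,0,0)
Op 4: inc R0 by 5 -> R0=(5,0,0,0) value=5
Op 5: inc R0 by 2 -> R0=(7,0,0,0) value=7
Op 6: merge R1<->R2 -> R1=(0,0,4,0) R2=(0,0,4,0)
Op 7: inc R3 by 5 -> R3=(0,0,0,5) value=5
Op 8: inc R0 by 4 -> R0=(11,0,0,0) value=11
Op 9: merge R3<->R1 -> R3=(0,0,4,5) R1=(0,0,4,5)
Op 10: inc R1 by 5 -> R1=(0,5,4,5) value=14
Op 11: inc R3 by 3 -> R3=(0,0,4,8) value=12
Op 12: merge R0<->R2 -> R0=(11,0,4,0) R2=(11,0,4,0)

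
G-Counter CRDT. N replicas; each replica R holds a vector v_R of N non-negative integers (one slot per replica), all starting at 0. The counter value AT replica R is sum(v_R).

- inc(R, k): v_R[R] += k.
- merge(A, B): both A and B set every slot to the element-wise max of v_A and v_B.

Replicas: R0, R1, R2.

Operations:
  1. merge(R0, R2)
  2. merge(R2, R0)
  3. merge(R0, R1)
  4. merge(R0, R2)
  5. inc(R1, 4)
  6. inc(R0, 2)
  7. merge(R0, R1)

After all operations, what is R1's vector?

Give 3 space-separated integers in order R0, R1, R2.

Op 1: merge R0<->R2 -> R0=(0,0,0) R2=(0,0,0)
Op 2: merge R2<->R0 -> R2=(0,0,0) R0=(0,0,0)
Op 3: merge R0<->R1 -> R0=(0,0,0) R1=(0,0,0)
Op 4: merge R0<->R2 -> R0=(0,0,0) R2=(0,0,0)
Op 5: inc R1 by 4 -> R1=(0,4,0) value=4
Op 6: inc R0 by 2 -> R0=(2,0,0) value=2
Op 7: merge R0<->R1 -> R0=(2,4,0) R1=(2,4,0)

Answer: 2 4 0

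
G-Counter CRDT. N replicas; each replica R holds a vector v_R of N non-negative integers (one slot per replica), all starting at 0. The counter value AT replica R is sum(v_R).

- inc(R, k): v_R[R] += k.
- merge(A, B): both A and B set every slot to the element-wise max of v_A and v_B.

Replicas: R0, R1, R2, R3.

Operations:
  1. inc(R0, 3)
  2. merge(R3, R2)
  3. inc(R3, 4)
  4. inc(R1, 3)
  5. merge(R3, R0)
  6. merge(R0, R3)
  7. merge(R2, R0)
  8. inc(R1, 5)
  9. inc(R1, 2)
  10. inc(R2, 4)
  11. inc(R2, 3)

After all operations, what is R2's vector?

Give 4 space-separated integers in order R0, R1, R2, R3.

Op 1: inc R0 by 3 -> R0=(3,0,0,0) value=3
Op 2: merge R3<->R2 -> R3=(0,0,0,0) R2=(0,0,0,0)
Op 3: inc R3 by 4 -> R3=(0,0,0,4) value=4
Op 4: inc R1 by 3 -> R1=(0,3,0,0) value=3
Op 5: merge R3<->R0 -> R3=(3,0,0,4) R0=(3,0,0,4)
Op 6: merge R0<->R3 -> R0=(3,0,0,4) R3=(3,0,0,4)
Op 7: merge R2<->R0 -> R2=(3,0,0,4) R0=(3,0,0,4)
Op 8: inc R1 by 5 -> R1=(0,8,0,0) value=8
Op 9: inc R1 by 2 -> R1=(0,10,0,0) value=10
Op 10: inc R2 by 4 -> R2=(3,0,4,4) value=11
Op 11: inc R2 by 3 -> R2=(3,0,7,4) value=14

Answer: 3 0 7 4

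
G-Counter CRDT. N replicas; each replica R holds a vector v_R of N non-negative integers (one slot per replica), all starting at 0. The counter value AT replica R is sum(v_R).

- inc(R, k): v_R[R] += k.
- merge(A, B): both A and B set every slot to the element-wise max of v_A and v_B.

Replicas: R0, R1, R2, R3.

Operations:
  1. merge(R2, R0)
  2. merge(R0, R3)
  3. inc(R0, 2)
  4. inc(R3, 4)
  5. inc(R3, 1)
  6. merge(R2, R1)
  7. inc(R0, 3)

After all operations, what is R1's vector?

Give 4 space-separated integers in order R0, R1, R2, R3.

Op 1: merge R2<->R0 -> R2=(0,0,0,0) R0=(0,0,0,0)
Op 2: merge R0<->R3 -> R0=(0,0,0,0) R3=(0,0,0,0)
Op 3: inc R0 by 2 -> R0=(2,0,0,0) value=2
Op 4: inc R3 by 4 -> R3=(0,0,0,4) value=4
Op 5: inc R3 by 1 -> R3=(0,0,0,5) value=5
Op 6: merge R2<->R1 -> R2=(0,0,0,0) R1=(0,0,0,0)
Op 7: inc R0 by 3 -> R0=(5,0,0,0) value=5

Answer: 0 0 0 0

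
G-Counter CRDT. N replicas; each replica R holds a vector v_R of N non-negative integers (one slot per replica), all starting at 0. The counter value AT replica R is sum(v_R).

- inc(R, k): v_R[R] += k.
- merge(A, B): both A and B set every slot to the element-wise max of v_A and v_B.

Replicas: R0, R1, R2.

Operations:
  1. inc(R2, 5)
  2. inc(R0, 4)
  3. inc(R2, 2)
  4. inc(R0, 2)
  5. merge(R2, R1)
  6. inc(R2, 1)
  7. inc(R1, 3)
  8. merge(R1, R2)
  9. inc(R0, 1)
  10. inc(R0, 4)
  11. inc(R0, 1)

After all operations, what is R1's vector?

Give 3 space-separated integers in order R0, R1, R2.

Op 1: inc R2 by 5 -> R2=(0,0,5) value=5
Op 2: inc R0 by 4 -> R0=(4,0,0) value=4
Op 3: inc R2 by 2 -> R2=(0,0,7) value=7
Op 4: inc R0 by 2 -> R0=(6,0,0) value=6
Op 5: merge R2<->R1 -> R2=(0,0,7) R1=(0,0,7)
Op 6: inc R2 by 1 -> R2=(0,0,8) value=8
Op 7: inc R1 by 3 -> R1=(0,3,7) value=10
Op 8: merge R1<->R2 -> R1=(0,3,8) R2=(0,3,8)
Op 9: inc R0 by 1 -> R0=(7,0,0) value=7
Op 10: inc R0 by 4 -> R0=(11,0,0) value=11
Op 11: inc R0 by 1 -> R0=(12,0,0) value=12

Answer: 0 3 8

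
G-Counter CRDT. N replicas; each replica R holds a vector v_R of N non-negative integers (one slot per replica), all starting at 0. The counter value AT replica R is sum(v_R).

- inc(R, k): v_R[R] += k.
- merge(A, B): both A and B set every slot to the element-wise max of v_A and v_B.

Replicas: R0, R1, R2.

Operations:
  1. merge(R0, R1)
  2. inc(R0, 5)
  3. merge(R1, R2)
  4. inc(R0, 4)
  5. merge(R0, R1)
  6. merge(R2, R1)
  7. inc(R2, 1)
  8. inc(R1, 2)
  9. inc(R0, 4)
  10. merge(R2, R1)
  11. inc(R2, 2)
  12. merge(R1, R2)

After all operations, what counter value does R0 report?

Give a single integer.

Op 1: merge R0<->R1 -> R0=(0,0,0) R1=(0,0,0)
Op 2: inc R0 by 5 -> R0=(5,0,0) value=5
Op 3: merge R1<->R2 -> R1=(0,0,0) R2=(0,0,0)
Op 4: inc R0 by 4 -> R0=(9,0,0) value=9
Op 5: merge R0<->R1 -> R0=(9,0,0) R1=(9,0,0)
Op 6: merge R2<->R1 -> R2=(9,0,0) R1=(9,0,0)
Op 7: inc R2 by 1 -> R2=(9,0,1) value=10
Op 8: inc R1 by 2 -> R1=(9,2,0) value=11
Op 9: inc R0 by 4 -> R0=(13,0,0) value=13
Op 10: merge R2<->R1 -> R2=(9,2,1) R1=(9,2,1)
Op 11: inc R2 by 2 -> R2=(9,2,3) value=14
Op 12: merge R1<->R2 -> R1=(9,2,3) R2=(9,2,3)

Answer: 13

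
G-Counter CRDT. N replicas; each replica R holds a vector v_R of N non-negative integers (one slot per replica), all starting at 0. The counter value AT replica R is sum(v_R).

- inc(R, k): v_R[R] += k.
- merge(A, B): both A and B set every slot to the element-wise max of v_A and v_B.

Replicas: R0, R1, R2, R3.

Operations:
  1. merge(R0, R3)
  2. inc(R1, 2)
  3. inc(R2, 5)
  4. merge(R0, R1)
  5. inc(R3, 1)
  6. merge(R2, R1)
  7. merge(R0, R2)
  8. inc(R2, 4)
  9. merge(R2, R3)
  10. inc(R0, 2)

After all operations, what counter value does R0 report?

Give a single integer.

Op 1: merge R0<->R3 -> R0=(0,0,0,0) R3=(0,0,0,0)
Op 2: inc R1 by 2 -> R1=(0,2,0,0) value=2
Op 3: inc R2 by 5 -> R2=(0,0,5,0) value=5
Op 4: merge R0<->R1 -> R0=(0,2,0,0) R1=(0,2,0,0)
Op 5: inc R3 by 1 -> R3=(0,0,0,1) value=1
Op 6: merge R2<->R1 -> R2=(0,2,5,0) R1=(0,2,5,0)
Op 7: merge R0<->R2 -> R0=(0,2,5,0) R2=(0,2,5,0)
Op 8: inc R2 by 4 -> R2=(0,2,9,0) value=11
Op 9: merge R2<->R3 -> R2=(0,2,9,1) R3=(0,2,9,1)
Op 10: inc R0 by 2 -> R0=(2,2,5,0) value=9

Answer: 9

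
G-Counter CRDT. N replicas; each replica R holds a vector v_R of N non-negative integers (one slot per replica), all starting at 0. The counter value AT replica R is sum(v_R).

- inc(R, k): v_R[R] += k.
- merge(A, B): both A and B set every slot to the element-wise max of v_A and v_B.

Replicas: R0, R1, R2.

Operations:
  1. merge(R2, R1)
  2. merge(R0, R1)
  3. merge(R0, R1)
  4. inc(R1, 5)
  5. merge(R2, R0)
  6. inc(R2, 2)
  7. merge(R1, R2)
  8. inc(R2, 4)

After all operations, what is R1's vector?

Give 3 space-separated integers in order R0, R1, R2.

Op 1: merge R2<->R1 -> R2=(0,0,0) R1=(0,0,0)
Op 2: merge R0<->R1 -> R0=(0,0,0) R1=(0,0,0)
Op 3: merge R0<->R1 -> R0=(0,0,0) R1=(0,0,0)
Op 4: inc R1 by 5 -> R1=(0,5,0) value=5
Op 5: merge R2<->R0 -> R2=(0,0,0) R0=(0,0,0)
Op 6: inc R2 by 2 -> R2=(0,0,2) value=2
Op 7: merge R1<->R2 -> R1=(0,5,2) R2=(0,5,2)
Op 8: inc R2 by 4 -> R2=(0,5,6) value=11

Answer: 0 5 2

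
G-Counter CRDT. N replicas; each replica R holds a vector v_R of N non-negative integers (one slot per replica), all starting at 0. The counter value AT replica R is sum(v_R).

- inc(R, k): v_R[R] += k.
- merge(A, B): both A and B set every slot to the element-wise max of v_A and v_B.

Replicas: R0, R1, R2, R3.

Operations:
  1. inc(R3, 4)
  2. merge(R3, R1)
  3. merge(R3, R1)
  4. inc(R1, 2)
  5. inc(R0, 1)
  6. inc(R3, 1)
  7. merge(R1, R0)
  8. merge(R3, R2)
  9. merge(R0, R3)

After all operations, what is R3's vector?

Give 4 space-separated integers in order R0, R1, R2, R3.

Answer: 1 2 0 5

Derivation:
Op 1: inc R3 by 4 -> R3=(0,0,0,4) value=4
Op 2: merge R3<->R1 -> R3=(0,0,0,4) R1=(0,0,0,4)
Op 3: merge R3<->R1 -> R3=(0,0,0,4) R1=(0,0,0,4)
Op 4: inc R1 by 2 -> R1=(0,2,0,4) value=6
Op 5: inc R0 by 1 -> R0=(1,0,0,0) value=1
Op 6: inc R3 by 1 -> R3=(0,0,0,5) value=5
Op 7: merge R1<->R0 -> R1=(1,2,0,4) R0=(1,2,0,4)
Op 8: merge R3<->R2 -> R3=(0,0,0,5) R2=(0,0,0,5)
Op 9: merge R0<->R3 -> R0=(1,2,0,5) R3=(1,2,0,5)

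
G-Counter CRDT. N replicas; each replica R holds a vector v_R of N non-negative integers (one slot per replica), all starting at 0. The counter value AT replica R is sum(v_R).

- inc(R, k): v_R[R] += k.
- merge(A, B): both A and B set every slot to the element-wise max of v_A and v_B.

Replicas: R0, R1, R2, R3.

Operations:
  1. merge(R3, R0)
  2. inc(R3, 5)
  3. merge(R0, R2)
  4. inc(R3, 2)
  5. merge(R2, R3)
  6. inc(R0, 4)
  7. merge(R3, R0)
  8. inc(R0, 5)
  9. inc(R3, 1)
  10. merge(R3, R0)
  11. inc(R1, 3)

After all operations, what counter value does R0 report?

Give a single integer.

Answer: 17

Derivation:
Op 1: merge R3<->R0 -> R3=(0,0,0,0) R0=(0,0,0,0)
Op 2: inc R3 by 5 -> R3=(0,0,0,5) value=5
Op 3: merge R0<->R2 -> R0=(0,0,0,0) R2=(0,0,0,0)
Op 4: inc R3 by 2 -> R3=(0,0,0,7) value=7
Op 5: merge R2<->R3 -> R2=(0,0,0,7) R3=(0,0,0,7)
Op 6: inc R0 by 4 -> R0=(4,0,0,0) value=4
Op 7: merge R3<->R0 -> R3=(4,0,0,7) R0=(4,0,0,7)
Op 8: inc R0 by 5 -> R0=(9,0,0,7) value=16
Op 9: inc R3 by 1 -> R3=(4,0,0,8) value=12
Op 10: merge R3<->R0 -> R3=(9,0,0,8) R0=(9,0,0,8)
Op 11: inc R1 by 3 -> R1=(0,3,0,0) value=3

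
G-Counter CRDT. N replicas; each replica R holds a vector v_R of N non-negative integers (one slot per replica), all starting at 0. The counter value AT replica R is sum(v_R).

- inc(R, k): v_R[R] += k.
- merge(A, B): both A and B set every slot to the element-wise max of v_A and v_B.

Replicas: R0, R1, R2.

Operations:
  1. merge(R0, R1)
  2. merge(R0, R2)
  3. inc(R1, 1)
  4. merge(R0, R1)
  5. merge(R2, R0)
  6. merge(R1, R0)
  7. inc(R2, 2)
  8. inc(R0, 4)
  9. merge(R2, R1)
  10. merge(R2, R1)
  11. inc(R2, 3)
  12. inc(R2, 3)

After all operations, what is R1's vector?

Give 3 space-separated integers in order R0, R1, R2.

Answer: 0 1 2

Derivation:
Op 1: merge R0<->R1 -> R0=(0,0,0) R1=(0,0,0)
Op 2: merge R0<->R2 -> R0=(0,0,0) R2=(0,0,0)
Op 3: inc R1 by 1 -> R1=(0,1,0) value=1
Op 4: merge R0<->R1 -> R0=(0,1,0) R1=(0,1,0)
Op 5: merge R2<->R0 -> R2=(0,1,0) R0=(0,1,0)
Op 6: merge R1<->R0 -> R1=(0,1,0) R0=(0,1,0)
Op 7: inc R2 by 2 -> R2=(0,1,2) value=3
Op 8: inc R0 by 4 -> R0=(4,1,0) value=5
Op 9: merge R2<->R1 -> R2=(0,1,2) R1=(0,1,2)
Op 10: merge R2<->R1 -> R2=(0,1,2) R1=(0,1,2)
Op 11: inc R2 by 3 -> R2=(0,1,5) value=6
Op 12: inc R2 by 3 -> R2=(0,1,8) value=9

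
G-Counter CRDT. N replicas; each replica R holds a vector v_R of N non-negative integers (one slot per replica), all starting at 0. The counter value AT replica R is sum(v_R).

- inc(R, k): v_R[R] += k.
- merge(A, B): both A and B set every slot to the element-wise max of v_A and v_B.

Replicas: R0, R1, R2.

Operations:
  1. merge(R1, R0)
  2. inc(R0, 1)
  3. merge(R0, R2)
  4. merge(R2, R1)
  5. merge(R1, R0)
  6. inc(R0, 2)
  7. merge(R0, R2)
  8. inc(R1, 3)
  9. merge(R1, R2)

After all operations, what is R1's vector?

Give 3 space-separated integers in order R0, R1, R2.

Answer: 3 3 0

Derivation:
Op 1: merge R1<->R0 -> R1=(0,0,0) R0=(0,0,0)
Op 2: inc R0 by 1 -> R0=(1,0,0) value=1
Op 3: merge R0<->R2 -> R0=(1,0,0) R2=(1,0,0)
Op 4: merge R2<->R1 -> R2=(1,0,0) R1=(1,0,0)
Op 5: merge R1<->R0 -> R1=(1,0,0) R0=(1,0,0)
Op 6: inc R0 by 2 -> R0=(3,0,0) value=3
Op 7: merge R0<->R2 -> R0=(3,0,0) R2=(3,0,0)
Op 8: inc R1 by 3 -> R1=(1,3,0) value=4
Op 9: merge R1<->R2 -> R1=(3,3,0) R2=(3,3,0)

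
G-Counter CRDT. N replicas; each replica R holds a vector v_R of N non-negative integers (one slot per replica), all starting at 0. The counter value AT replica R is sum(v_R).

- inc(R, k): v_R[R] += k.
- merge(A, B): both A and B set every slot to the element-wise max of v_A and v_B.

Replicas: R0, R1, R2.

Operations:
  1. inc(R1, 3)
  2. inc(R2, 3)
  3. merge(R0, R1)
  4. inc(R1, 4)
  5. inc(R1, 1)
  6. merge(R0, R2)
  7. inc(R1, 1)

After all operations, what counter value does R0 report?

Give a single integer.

Op 1: inc R1 by 3 -> R1=(0,3,0) value=3
Op 2: inc R2 by 3 -> R2=(0,0,3) value=3
Op 3: merge R0<->R1 -> R0=(0,3,0) R1=(0,3,0)
Op 4: inc R1 by 4 -> R1=(0,7,0) value=7
Op 5: inc R1 by 1 -> R1=(0,8,0) value=8
Op 6: merge R0<->R2 -> R0=(0,3,3) R2=(0,3,3)
Op 7: inc R1 by 1 -> R1=(0,9,0) value=9

Answer: 6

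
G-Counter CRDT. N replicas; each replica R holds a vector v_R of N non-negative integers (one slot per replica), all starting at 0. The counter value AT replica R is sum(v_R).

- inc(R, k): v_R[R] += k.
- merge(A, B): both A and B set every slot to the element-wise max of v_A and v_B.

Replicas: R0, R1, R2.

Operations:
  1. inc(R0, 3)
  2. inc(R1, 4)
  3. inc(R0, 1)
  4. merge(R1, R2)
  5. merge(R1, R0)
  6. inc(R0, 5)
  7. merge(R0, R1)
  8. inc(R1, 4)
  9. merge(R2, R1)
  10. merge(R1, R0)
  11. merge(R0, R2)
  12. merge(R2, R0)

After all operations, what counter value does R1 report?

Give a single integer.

Answer: 17

Derivation:
Op 1: inc R0 by 3 -> R0=(3,0,0) value=3
Op 2: inc R1 by 4 -> R1=(0,4,0) value=4
Op 3: inc R0 by 1 -> R0=(4,0,0) value=4
Op 4: merge R1<->R2 -> R1=(0,4,0) R2=(0,4,0)
Op 5: merge R1<->R0 -> R1=(4,4,0) R0=(4,4,0)
Op 6: inc R0 by 5 -> R0=(9,4,0) value=13
Op 7: merge R0<->R1 -> R0=(9,4,0) R1=(9,4,0)
Op 8: inc R1 by 4 -> R1=(9,8,0) value=17
Op 9: merge R2<->R1 -> R2=(9,8,0) R1=(9,8,0)
Op 10: merge R1<->R0 -> R1=(9,8,0) R0=(9,8,0)
Op 11: merge R0<->R2 -> R0=(9,8,0) R2=(9,8,0)
Op 12: merge R2<->R0 -> R2=(9,8,0) R0=(9,8,0)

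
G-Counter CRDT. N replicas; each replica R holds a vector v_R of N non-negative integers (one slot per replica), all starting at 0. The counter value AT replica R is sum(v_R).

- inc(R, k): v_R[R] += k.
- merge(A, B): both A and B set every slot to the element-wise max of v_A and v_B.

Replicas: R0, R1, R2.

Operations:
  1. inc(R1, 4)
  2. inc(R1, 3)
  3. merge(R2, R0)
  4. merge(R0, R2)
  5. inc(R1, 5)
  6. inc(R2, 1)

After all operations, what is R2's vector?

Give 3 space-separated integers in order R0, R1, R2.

Answer: 0 0 1

Derivation:
Op 1: inc R1 by 4 -> R1=(0,4,0) value=4
Op 2: inc R1 by 3 -> R1=(0,7,0) value=7
Op 3: merge R2<->R0 -> R2=(0,0,0) R0=(0,0,0)
Op 4: merge R0<->R2 -> R0=(0,0,0) R2=(0,0,0)
Op 5: inc R1 by 5 -> R1=(0,12,0) value=12
Op 6: inc R2 by 1 -> R2=(0,0,1) value=1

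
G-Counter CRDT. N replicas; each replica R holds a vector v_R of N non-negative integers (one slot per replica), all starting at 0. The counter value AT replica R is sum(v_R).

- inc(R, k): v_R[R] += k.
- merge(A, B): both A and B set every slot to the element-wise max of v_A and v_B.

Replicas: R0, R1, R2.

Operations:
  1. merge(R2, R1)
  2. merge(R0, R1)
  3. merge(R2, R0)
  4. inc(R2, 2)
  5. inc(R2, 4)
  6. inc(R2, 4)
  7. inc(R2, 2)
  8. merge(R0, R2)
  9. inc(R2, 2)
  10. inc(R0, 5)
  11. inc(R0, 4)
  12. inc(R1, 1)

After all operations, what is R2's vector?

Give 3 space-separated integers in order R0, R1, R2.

Op 1: merge R2<->R1 -> R2=(0,0,0) R1=(0,0,0)
Op 2: merge R0<->R1 -> R0=(0,0,0) R1=(0,0,0)
Op 3: merge R2<->R0 -> R2=(0,0,0) R0=(0,0,0)
Op 4: inc R2 by 2 -> R2=(0,0,2) value=2
Op 5: inc R2 by 4 -> R2=(0,0,6) value=6
Op 6: inc R2 by 4 -> R2=(0,0,10) value=10
Op 7: inc R2 by 2 -> R2=(0,0,12) value=12
Op 8: merge R0<->R2 -> R0=(0,0,12) R2=(0,0,12)
Op 9: inc R2 by 2 -> R2=(0,0,14) value=14
Op 10: inc R0 by 5 -> R0=(5,0,12) value=17
Op 11: inc R0 by 4 -> R0=(9,0,12) value=21
Op 12: inc R1 by 1 -> R1=(0,1,0) value=1

Answer: 0 0 14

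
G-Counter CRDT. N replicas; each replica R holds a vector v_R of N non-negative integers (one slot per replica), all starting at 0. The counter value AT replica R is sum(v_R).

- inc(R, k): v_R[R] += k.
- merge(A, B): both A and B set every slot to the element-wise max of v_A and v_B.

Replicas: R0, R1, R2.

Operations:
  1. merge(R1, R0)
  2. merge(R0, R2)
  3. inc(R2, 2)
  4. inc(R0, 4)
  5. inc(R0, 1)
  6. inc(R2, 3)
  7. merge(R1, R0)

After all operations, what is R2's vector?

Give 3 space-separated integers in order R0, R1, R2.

Answer: 0 0 5

Derivation:
Op 1: merge R1<->R0 -> R1=(0,0,0) R0=(0,0,0)
Op 2: merge R0<->R2 -> R0=(0,0,0) R2=(0,0,0)
Op 3: inc R2 by 2 -> R2=(0,0,2) value=2
Op 4: inc R0 by 4 -> R0=(4,0,0) value=4
Op 5: inc R0 by 1 -> R0=(5,0,0) value=5
Op 6: inc R2 by 3 -> R2=(0,0,5) value=5
Op 7: merge R1<->R0 -> R1=(5,0,0) R0=(5,0,0)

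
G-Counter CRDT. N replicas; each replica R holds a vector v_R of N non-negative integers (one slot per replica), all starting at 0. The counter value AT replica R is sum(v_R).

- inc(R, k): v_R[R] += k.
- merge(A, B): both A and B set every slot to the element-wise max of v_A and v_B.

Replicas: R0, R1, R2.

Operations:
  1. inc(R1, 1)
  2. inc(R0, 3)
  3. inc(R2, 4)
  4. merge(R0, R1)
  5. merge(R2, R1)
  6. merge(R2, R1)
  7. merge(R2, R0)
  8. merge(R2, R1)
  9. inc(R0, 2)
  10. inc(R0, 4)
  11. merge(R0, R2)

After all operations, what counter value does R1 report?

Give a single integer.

Op 1: inc R1 by 1 -> R1=(0,1,0) value=1
Op 2: inc R0 by 3 -> R0=(3,0,0) value=3
Op 3: inc R2 by 4 -> R2=(0,0,4) value=4
Op 4: merge R0<->R1 -> R0=(3,1,0) R1=(3,1,0)
Op 5: merge R2<->R1 -> R2=(3,1,4) R1=(3,1,4)
Op 6: merge R2<->R1 -> R2=(3,1,4) R1=(3,1,4)
Op 7: merge R2<->R0 -> R2=(3,1,4) R0=(3,1,4)
Op 8: merge R2<->R1 -> R2=(3,1,4) R1=(3,1,4)
Op 9: inc R0 by 2 -> R0=(5,1,4) value=10
Op 10: inc R0 by 4 -> R0=(9,1,4) value=14
Op 11: merge R0<->R2 -> R0=(9,1,4) R2=(9,1,4)

Answer: 8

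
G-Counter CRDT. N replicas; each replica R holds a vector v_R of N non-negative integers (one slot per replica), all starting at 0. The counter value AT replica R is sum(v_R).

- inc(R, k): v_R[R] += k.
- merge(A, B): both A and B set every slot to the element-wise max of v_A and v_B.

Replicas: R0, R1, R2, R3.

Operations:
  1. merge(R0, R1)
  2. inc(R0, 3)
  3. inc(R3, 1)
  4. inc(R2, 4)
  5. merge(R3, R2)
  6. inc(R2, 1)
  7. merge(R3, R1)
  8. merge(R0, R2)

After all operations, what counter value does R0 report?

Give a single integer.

Answer: 9

Derivation:
Op 1: merge R0<->R1 -> R0=(0,0,0,0) R1=(0,0,0,0)
Op 2: inc R0 by 3 -> R0=(3,0,0,0) value=3
Op 3: inc R3 by 1 -> R3=(0,0,0,1) value=1
Op 4: inc R2 by 4 -> R2=(0,0,4,0) value=4
Op 5: merge R3<->R2 -> R3=(0,0,4,1) R2=(0,0,4,1)
Op 6: inc R2 by 1 -> R2=(0,0,5,1) value=6
Op 7: merge R3<->R1 -> R3=(0,0,4,1) R1=(0,0,4,1)
Op 8: merge R0<->R2 -> R0=(3,0,5,1) R2=(3,0,5,1)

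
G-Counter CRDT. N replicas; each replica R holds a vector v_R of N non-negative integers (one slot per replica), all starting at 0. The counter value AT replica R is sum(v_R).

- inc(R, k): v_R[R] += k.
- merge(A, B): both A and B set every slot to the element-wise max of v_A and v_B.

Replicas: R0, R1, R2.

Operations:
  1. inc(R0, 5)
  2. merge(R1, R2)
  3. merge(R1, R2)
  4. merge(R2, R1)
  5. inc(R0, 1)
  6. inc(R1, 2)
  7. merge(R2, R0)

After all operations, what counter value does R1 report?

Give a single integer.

Op 1: inc R0 by 5 -> R0=(5,0,0) value=5
Op 2: merge R1<->R2 -> R1=(0,0,0) R2=(0,0,0)
Op 3: merge R1<->R2 -> R1=(0,0,0) R2=(0,0,0)
Op 4: merge R2<->R1 -> R2=(0,0,0) R1=(0,0,0)
Op 5: inc R0 by 1 -> R0=(6,0,0) value=6
Op 6: inc R1 by 2 -> R1=(0,2,0) value=2
Op 7: merge R2<->R0 -> R2=(6,0,0) R0=(6,0,0)

Answer: 2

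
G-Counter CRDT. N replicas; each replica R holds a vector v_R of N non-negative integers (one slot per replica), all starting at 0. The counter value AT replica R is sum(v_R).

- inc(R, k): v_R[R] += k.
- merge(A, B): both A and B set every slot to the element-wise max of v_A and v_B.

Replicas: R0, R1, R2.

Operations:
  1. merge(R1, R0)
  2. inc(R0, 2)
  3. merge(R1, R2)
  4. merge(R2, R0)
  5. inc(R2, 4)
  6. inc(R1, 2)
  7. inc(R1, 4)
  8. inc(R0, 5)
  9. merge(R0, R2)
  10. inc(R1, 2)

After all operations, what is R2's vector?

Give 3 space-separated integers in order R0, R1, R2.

Op 1: merge R1<->R0 -> R1=(0,0,0) R0=(0,0,0)
Op 2: inc R0 by 2 -> R0=(2,0,0) value=2
Op 3: merge R1<->R2 -> R1=(0,0,0) R2=(0,0,0)
Op 4: merge R2<->R0 -> R2=(2,0,0) R0=(2,0,0)
Op 5: inc R2 by 4 -> R2=(2,0,4) value=6
Op 6: inc R1 by 2 -> R1=(0,2,0) value=2
Op 7: inc R1 by 4 -> R1=(0,6,0) value=6
Op 8: inc R0 by 5 -> R0=(7,0,0) value=7
Op 9: merge R0<->R2 -> R0=(7,0,4) R2=(7,0,4)
Op 10: inc R1 by 2 -> R1=(0,8,0) value=8

Answer: 7 0 4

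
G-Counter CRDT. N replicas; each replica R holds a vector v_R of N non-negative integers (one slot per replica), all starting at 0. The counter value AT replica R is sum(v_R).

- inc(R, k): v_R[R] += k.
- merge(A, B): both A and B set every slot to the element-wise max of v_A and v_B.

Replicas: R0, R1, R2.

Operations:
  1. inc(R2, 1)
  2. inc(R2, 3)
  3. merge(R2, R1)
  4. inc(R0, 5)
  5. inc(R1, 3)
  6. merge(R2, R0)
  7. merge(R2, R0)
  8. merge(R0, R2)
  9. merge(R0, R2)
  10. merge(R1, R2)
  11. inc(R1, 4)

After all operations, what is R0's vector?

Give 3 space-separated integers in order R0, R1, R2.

Op 1: inc R2 by 1 -> R2=(0,0,1) value=1
Op 2: inc R2 by 3 -> R2=(0,0,4) value=4
Op 3: merge R2<->R1 -> R2=(0,0,4) R1=(0,0,4)
Op 4: inc R0 by 5 -> R0=(5,0,0) value=5
Op 5: inc R1 by 3 -> R1=(0,3,4) value=7
Op 6: merge R2<->R0 -> R2=(5,0,4) R0=(5,0,4)
Op 7: merge R2<->R0 -> R2=(5,0,4) R0=(5,0,4)
Op 8: merge R0<->R2 -> R0=(5,0,4) R2=(5,0,4)
Op 9: merge R0<->R2 -> R0=(5,0,4) R2=(5,0,4)
Op 10: merge R1<->R2 -> R1=(5,3,4) R2=(5,3,4)
Op 11: inc R1 by 4 -> R1=(5,7,4) value=16

Answer: 5 0 4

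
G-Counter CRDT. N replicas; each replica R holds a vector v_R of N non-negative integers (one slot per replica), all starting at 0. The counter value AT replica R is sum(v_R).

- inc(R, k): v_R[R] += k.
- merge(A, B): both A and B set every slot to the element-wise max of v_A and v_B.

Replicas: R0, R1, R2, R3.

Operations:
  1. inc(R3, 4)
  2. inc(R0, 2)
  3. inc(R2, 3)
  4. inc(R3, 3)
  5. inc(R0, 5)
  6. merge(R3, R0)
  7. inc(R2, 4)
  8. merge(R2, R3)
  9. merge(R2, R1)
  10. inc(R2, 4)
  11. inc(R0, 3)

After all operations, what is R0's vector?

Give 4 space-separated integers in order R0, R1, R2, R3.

Op 1: inc R3 by 4 -> R3=(0,0,0,4) value=4
Op 2: inc R0 by 2 -> R0=(2,0,0,0) value=2
Op 3: inc R2 by 3 -> R2=(0,0,3,0) value=3
Op 4: inc R3 by 3 -> R3=(0,0,0,7) value=7
Op 5: inc R0 by 5 -> R0=(7,0,0,0) value=7
Op 6: merge R3<->R0 -> R3=(7,0,0,7) R0=(7,0,0,7)
Op 7: inc R2 by 4 -> R2=(0,0,7,0) value=7
Op 8: merge R2<->R3 -> R2=(7,0,7,7) R3=(7,0,7,7)
Op 9: merge R2<->R1 -> R2=(7,0,7,7) R1=(7,0,7,7)
Op 10: inc R2 by 4 -> R2=(7,0,11,7) value=25
Op 11: inc R0 by 3 -> R0=(10,0,0,7) value=17

Answer: 10 0 0 7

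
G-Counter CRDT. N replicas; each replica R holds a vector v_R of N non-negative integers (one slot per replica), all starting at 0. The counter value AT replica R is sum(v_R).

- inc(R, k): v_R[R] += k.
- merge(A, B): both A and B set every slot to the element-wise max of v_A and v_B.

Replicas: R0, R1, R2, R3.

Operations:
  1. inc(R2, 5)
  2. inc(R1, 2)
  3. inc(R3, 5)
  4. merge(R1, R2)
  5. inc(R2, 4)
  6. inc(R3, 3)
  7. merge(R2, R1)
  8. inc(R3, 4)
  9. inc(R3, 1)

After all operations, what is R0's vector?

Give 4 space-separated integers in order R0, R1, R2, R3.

Op 1: inc R2 by 5 -> R2=(0,0,5,0) value=5
Op 2: inc R1 by 2 -> R1=(0,2,0,0) value=2
Op 3: inc R3 by 5 -> R3=(0,0,0,5) value=5
Op 4: merge R1<->R2 -> R1=(0,2,5,0) R2=(0,2,5,0)
Op 5: inc R2 by 4 -> R2=(0,2,9,0) value=11
Op 6: inc R3 by 3 -> R3=(0,0,0,8) value=8
Op 7: merge R2<->R1 -> R2=(0,2,9,0) R1=(0,2,9,0)
Op 8: inc R3 by 4 -> R3=(0,0,0,12) value=12
Op 9: inc R3 by 1 -> R3=(0,0,0,13) value=13

Answer: 0 0 0 0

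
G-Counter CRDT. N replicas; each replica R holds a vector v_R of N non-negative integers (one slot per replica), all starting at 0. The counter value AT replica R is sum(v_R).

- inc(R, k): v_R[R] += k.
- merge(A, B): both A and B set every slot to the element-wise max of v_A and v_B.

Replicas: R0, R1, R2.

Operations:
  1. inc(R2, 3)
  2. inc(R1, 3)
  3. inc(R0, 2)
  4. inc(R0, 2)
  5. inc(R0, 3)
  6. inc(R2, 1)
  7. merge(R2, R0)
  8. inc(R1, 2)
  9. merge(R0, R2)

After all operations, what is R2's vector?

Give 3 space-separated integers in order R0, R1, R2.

Answer: 7 0 4

Derivation:
Op 1: inc R2 by 3 -> R2=(0,0,3) value=3
Op 2: inc R1 by 3 -> R1=(0,3,0) value=3
Op 3: inc R0 by 2 -> R0=(2,0,0) value=2
Op 4: inc R0 by 2 -> R0=(4,0,0) value=4
Op 5: inc R0 by 3 -> R0=(7,0,0) value=7
Op 6: inc R2 by 1 -> R2=(0,0,4) value=4
Op 7: merge R2<->R0 -> R2=(7,0,4) R0=(7,0,4)
Op 8: inc R1 by 2 -> R1=(0,5,0) value=5
Op 9: merge R0<->R2 -> R0=(7,0,4) R2=(7,0,4)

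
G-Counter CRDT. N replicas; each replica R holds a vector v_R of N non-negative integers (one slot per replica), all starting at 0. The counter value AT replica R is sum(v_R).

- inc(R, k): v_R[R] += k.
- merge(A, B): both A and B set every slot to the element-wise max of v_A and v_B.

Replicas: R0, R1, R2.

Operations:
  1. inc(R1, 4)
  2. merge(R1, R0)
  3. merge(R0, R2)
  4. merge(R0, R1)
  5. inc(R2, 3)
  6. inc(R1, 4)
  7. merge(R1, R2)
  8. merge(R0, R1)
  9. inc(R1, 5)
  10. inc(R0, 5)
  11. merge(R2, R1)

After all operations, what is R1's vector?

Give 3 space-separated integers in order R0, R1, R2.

Op 1: inc R1 by 4 -> R1=(0,4,0) value=4
Op 2: merge R1<->R0 -> R1=(0,4,0) R0=(0,4,0)
Op 3: merge R0<->R2 -> R0=(0,4,0) R2=(0,4,0)
Op 4: merge R0<->R1 -> R0=(0,4,0) R1=(0,4,0)
Op 5: inc R2 by 3 -> R2=(0,4,3) value=7
Op 6: inc R1 by 4 -> R1=(0,8,0) value=8
Op 7: merge R1<->R2 -> R1=(0,8,3) R2=(0,8,3)
Op 8: merge R0<->R1 -> R0=(0,8,3) R1=(0,8,3)
Op 9: inc R1 by 5 -> R1=(0,13,3) value=16
Op 10: inc R0 by 5 -> R0=(5,8,3) value=16
Op 11: merge R2<->R1 -> R2=(0,13,3) R1=(0,13,3)

Answer: 0 13 3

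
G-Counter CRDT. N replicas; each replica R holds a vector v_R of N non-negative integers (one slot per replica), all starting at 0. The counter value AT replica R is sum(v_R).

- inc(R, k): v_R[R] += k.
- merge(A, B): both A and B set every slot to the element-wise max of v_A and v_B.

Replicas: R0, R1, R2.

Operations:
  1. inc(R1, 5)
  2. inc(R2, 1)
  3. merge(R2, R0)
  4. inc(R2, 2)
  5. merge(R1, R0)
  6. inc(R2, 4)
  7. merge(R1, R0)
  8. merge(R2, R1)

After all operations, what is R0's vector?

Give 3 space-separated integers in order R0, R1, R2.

Op 1: inc R1 by 5 -> R1=(0,5,0) value=5
Op 2: inc R2 by 1 -> R2=(0,0,1) value=1
Op 3: merge R2<->R0 -> R2=(0,0,1) R0=(0,0,1)
Op 4: inc R2 by 2 -> R2=(0,0,3) value=3
Op 5: merge R1<->R0 -> R1=(0,5,1) R0=(0,5,1)
Op 6: inc R2 by 4 -> R2=(0,0,7) value=7
Op 7: merge R1<->R0 -> R1=(0,5,1) R0=(0,5,1)
Op 8: merge R2<->R1 -> R2=(0,5,7) R1=(0,5,7)

Answer: 0 5 1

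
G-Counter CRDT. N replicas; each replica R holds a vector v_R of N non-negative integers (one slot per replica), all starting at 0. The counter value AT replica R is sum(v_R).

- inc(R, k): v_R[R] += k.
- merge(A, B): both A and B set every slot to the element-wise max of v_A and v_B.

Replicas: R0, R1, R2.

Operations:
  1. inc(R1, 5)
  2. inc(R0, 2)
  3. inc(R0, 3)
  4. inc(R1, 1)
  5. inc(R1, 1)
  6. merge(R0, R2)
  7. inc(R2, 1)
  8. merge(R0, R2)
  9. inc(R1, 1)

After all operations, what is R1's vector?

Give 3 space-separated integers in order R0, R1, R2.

Op 1: inc R1 by 5 -> R1=(0,5,0) value=5
Op 2: inc R0 by 2 -> R0=(2,0,0) value=2
Op 3: inc R0 by 3 -> R0=(5,0,0) value=5
Op 4: inc R1 by 1 -> R1=(0,6,0) value=6
Op 5: inc R1 by 1 -> R1=(0,7,0) value=7
Op 6: merge R0<->R2 -> R0=(5,0,0) R2=(5,0,0)
Op 7: inc R2 by 1 -> R2=(5,0,1) value=6
Op 8: merge R0<->R2 -> R0=(5,0,1) R2=(5,0,1)
Op 9: inc R1 by 1 -> R1=(0,8,0) value=8

Answer: 0 8 0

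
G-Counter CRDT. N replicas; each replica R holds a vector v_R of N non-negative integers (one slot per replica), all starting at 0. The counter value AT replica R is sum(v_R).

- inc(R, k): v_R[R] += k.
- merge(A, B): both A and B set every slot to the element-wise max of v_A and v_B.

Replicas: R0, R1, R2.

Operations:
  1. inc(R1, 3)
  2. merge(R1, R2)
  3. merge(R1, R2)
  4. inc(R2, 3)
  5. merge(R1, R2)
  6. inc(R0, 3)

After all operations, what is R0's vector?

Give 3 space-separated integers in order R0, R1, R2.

Answer: 3 0 0

Derivation:
Op 1: inc R1 by 3 -> R1=(0,3,0) value=3
Op 2: merge R1<->R2 -> R1=(0,3,0) R2=(0,3,0)
Op 3: merge R1<->R2 -> R1=(0,3,0) R2=(0,3,0)
Op 4: inc R2 by 3 -> R2=(0,3,3) value=6
Op 5: merge R1<->R2 -> R1=(0,3,3) R2=(0,3,3)
Op 6: inc R0 by 3 -> R0=(3,0,0) value=3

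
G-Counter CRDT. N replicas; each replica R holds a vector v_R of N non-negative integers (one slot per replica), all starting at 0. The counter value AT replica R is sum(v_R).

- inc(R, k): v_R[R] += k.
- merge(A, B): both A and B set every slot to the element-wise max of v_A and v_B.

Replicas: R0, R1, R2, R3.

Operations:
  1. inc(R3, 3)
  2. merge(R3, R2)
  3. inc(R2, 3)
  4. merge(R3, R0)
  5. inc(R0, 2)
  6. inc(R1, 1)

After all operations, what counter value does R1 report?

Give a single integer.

Answer: 1

Derivation:
Op 1: inc R3 by 3 -> R3=(0,0,0,3) value=3
Op 2: merge R3<->R2 -> R3=(0,0,0,3) R2=(0,0,0,3)
Op 3: inc R2 by 3 -> R2=(0,0,3,3) value=6
Op 4: merge R3<->R0 -> R3=(0,0,0,3) R0=(0,0,0,3)
Op 5: inc R0 by 2 -> R0=(2,0,0,3) value=5
Op 6: inc R1 by 1 -> R1=(0,1,0,0) value=1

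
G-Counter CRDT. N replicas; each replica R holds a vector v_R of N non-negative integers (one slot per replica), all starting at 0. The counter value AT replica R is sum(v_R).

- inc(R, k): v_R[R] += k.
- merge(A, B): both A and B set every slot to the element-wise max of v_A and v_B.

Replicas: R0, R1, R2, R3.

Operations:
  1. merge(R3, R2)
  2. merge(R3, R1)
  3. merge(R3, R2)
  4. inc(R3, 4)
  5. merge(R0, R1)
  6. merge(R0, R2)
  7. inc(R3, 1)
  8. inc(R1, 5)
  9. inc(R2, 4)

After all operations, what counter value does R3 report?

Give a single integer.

Op 1: merge R3<->R2 -> R3=(0,0,0,0) R2=(0,0,0,0)
Op 2: merge R3<->R1 -> R3=(0,0,0,0) R1=(0,0,0,0)
Op 3: merge R3<->R2 -> R3=(0,0,0,0) R2=(0,0,0,0)
Op 4: inc R3 by 4 -> R3=(0,0,0,4) value=4
Op 5: merge R0<->R1 -> R0=(0,0,0,0) R1=(0,0,0,0)
Op 6: merge R0<->R2 -> R0=(0,0,0,0) R2=(0,0,0,0)
Op 7: inc R3 by 1 -> R3=(0,0,0,5) value=5
Op 8: inc R1 by 5 -> R1=(0,5,0,0) value=5
Op 9: inc R2 by 4 -> R2=(0,0,4,0) value=4

Answer: 5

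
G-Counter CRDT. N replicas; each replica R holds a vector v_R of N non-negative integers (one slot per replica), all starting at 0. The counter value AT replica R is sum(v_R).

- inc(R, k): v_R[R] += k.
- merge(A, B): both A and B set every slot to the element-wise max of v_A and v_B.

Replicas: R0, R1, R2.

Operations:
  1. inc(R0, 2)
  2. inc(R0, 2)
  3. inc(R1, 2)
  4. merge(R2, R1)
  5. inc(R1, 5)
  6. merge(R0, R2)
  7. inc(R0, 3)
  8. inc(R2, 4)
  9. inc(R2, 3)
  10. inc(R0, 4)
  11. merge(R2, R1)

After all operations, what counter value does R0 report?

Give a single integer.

Op 1: inc R0 by 2 -> R0=(2,0,0) value=2
Op 2: inc R0 by 2 -> R0=(4,0,0) value=4
Op 3: inc R1 by 2 -> R1=(0,2,0) value=2
Op 4: merge R2<->R1 -> R2=(0,2,0) R1=(0,2,0)
Op 5: inc R1 by 5 -> R1=(0,7,0) value=7
Op 6: merge R0<->R2 -> R0=(4,2,0) R2=(4,2,0)
Op 7: inc R0 by 3 -> R0=(7,2,0) value=9
Op 8: inc R2 by 4 -> R2=(4,2,4) value=10
Op 9: inc R2 by 3 -> R2=(4,2,7) value=13
Op 10: inc R0 by 4 -> R0=(11,2,0) value=13
Op 11: merge R2<->R1 -> R2=(4,7,7) R1=(4,7,7)

Answer: 13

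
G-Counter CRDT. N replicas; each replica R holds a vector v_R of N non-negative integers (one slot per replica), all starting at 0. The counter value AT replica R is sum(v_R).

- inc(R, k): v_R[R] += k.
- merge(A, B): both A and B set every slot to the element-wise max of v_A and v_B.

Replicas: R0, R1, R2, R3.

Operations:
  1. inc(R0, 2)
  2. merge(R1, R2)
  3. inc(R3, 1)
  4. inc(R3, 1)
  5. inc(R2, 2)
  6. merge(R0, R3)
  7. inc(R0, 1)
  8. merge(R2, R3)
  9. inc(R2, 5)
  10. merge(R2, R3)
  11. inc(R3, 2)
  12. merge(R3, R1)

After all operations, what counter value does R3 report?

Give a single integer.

Answer: 13

Derivation:
Op 1: inc R0 by 2 -> R0=(2,0,0,0) value=2
Op 2: merge R1<->R2 -> R1=(0,0,0,0) R2=(0,0,0,0)
Op 3: inc R3 by 1 -> R3=(0,0,0,1) value=1
Op 4: inc R3 by 1 -> R3=(0,0,0,2) value=2
Op 5: inc R2 by 2 -> R2=(0,0,2,0) value=2
Op 6: merge R0<->R3 -> R0=(2,0,0,2) R3=(2,0,0,2)
Op 7: inc R0 by 1 -> R0=(3,0,0,2) value=5
Op 8: merge R2<->R3 -> R2=(2,0,2,2) R3=(2,0,2,2)
Op 9: inc R2 by 5 -> R2=(2,0,7,2) value=11
Op 10: merge R2<->R3 -> R2=(2,0,7,2) R3=(2,0,7,2)
Op 11: inc R3 by 2 -> R3=(2,0,7,4) value=13
Op 12: merge R3<->R1 -> R3=(2,0,7,4) R1=(2,0,7,4)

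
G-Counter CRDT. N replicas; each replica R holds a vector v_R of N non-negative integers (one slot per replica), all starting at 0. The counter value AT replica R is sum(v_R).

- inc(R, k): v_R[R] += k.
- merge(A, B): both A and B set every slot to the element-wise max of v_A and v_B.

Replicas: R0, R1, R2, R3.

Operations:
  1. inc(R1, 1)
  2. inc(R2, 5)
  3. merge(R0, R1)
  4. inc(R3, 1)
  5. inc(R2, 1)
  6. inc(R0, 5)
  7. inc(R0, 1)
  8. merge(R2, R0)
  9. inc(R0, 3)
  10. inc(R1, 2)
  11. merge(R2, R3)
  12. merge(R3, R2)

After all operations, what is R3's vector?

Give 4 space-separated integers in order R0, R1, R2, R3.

Op 1: inc R1 by 1 -> R1=(0,1,0,0) value=1
Op 2: inc R2 by 5 -> R2=(0,0,5,0) value=5
Op 3: merge R0<->R1 -> R0=(0,1,0,0) R1=(0,1,0,0)
Op 4: inc R3 by 1 -> R3=(0,0,0,1) value=1
Op 5: inc R2 by 1 -> R2=(0,0,6,0) value=6
Op 6: inc R0 by 5 -> R0=(5,1,0,0) value=6
Op 7: inc R0 by 1 -> R0=(6,1,0,0) value=7
Op 8: merge R2<->R0 -> R2=(6,1,6,0) R0=(6,1,6,0)
Op 9: inc R0 by 3 -> R0=(9,1,6,0) value=16
Op 10: inc R1 by 2 -> R1=(0,3,0,0) value=3
Op 11: merge R2<->R3 -> R2=(6,1,6,1) R3=(6,1,6,1)
Op 12: merge R3<->R2 -> R3=(6,1,6,1) R2=(6,1,6,1)

Answer: 6 1 6 1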